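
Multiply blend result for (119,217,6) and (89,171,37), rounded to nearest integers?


Multiply: C = A×B/255, rounded to nearest integer
R: 119×89/255 = 10591/255 ≈ 41.533 → 42
G: 217×171/255 = 37107/255 ≈ 145.518 → 146
B: 6×37/255 = 222/255 ≈ 0.871 → 1
= RGB(42, 146, 1)


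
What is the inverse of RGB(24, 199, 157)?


Invert: (255-R, 255-G, 255-B)
R: 255-24 = 231
G: 255-199 = 56
B: 255-157 = 98
= RGB(231, 56, 98)


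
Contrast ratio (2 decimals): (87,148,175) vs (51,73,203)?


Linearize each sRGB channel c=v/255: c/12.92 if c ≤ 0.04045 else ((c+0.055)/1.055)^2.4
L = 0.2126×R_lin + 0.7152×G_lin + 0.0722×B_lin
Color 1 (87,148,175):
  R=87: 87/255≈0.3412 > 0.04045 → ((0.3412+0.055)/1.055)^2.4 ≈ 0.09531
  G=148: 148/255≈0.5804 > 0.04045 → ((0.5804+0.055)/1.055)^2.4 ≈ 0.29614
  B=175: 175/255≈0.6863 > 0.04045 → ((0.6863+0.055)/1.055)^2.4 ≈ 0.42869
  L1 = 0.2126×0.09531 + 0.7152×0.29614 + 0.0722×0.42869 ≈ 0.26301
Color 2 (51,73,203):
  R=51: 51/255≈0.2000 > 0.04045 → ((0.2000+0.055)/1.055)^2.4 ≈ 0.03310
  G=73: 73/255≈0.2863 > 0.04045 → ((0.2863+0.055)/1.055)^2.4 ≈ 0.06663
  B=203: 203/255≈0.7961 > 0.04045 → ((0.7961+0.055)/1.055)^2.4 ≈ 0.59720
  L2 = 0.2126×0.03310 + 0.7152×0.06663 + 0.0722×0.59720 ≈ 0.09781
Lighter = 0.26301, Darker = 0.09781
Ratio = (L_lighter + 0.05) / (L_darker + 0.05)
Ratio = (0.26301 + 0.05) / (0.09781 + 0.05) = 0.31301 / 0.14781 ≈ 2.1177
Ratio ≈ 2.12:1


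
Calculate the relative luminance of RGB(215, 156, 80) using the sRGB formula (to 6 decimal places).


Linearize each channel (sRGB transfer function): c = v/255; c_lin = c/12.92 if c ≤ 0.04045, else ((c+0.055)/1.055)^2.4
  R: 215/255 ≈ 0.843137 > 0.04045 → ((0.843137+0.055)/1.055)^2.4 ≈ 0.679542
  G: 156/255 ≈ 0.611765 > 0.04045 → ((0.611765+0.055)/1.055)^2.4 ≈ 0.332452
  B: 80/255 ≈ 0.313725 > 0.04045 → ((0.313725+0.055)/1.055)^2.4 ≈ 0.080220
R_lin = 0.679542, G_lin = 0.332452, B_lin = 0.080220
L = 0.2126×R + 0.7152×G + 0.0722×B
L = 0.2126×0.679542 + 0.7152×0.332452 + 0.0722×0.080220
L ≈ 0.388032


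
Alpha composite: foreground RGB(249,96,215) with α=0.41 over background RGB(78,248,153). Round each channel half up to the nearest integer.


C = α×F + (1-α)×B, with 1-α = 0.59
R: 0.41×249 + 0.59×78 = 102.09 + 46.02 = 148.11 → 148
G: 0.41×96 + 0.59×248 = 39.36 + 146.32 = 185.68 → 186
B: 0.41×215 + 0.59×153 = 88.15 + 90.27 = 178.42 → 178
= RGB(148, 186, 178)


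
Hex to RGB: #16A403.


16 → 22 (R)
A4 → 164 (G)
03 → 3 (B)
= RGB(22, 164, 3)


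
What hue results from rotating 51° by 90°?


New hue = (H + rotation) mod 360
New hue = (51 + 90) mod 360
= 141 mod 360
= 141°


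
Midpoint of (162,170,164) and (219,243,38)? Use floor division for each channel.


Midpoint: each channel = ⌊(C₁+C₂)/2⌋
R: ⌊(162+219)/2⌋ = 190
G: ⌊(170+243)/2⌋ = 206
B: ⌊(164+38)/2⌋ = 101
= RGB(190, 206, 101)


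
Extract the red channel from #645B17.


Color: #645B17
R = 64 = 100
G = 5B = 91
B = 17 = 23
Red = 100


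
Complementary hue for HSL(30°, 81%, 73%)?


Complement = opposite side of color wheel = hue + 180°
H' = (30 + 180) mod 360 = 210°
S and L unchanged.
= HSL(210°, 81%, 73%)


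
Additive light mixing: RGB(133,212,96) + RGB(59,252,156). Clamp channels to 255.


Additive: each channel = min(255, C₁+C₂)
R: 133+59 = 192 → 192
G: 212+252 = 464 → 255
B: 96+156 = 252 → 252
= RGB(192, 255, 252)


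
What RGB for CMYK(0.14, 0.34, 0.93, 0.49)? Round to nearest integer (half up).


R = 255 × (1-C) × (1-K) = 255 × 0.86 × 0.51 = 111.843 → 112
G = 255 × (1-M) × (1-K) = 255 × 0.66 × 0.51 = 85.833 → 86
B = 255 × (1-Y) × (1-K) = 255 × 0.07 × 0.51 = 9.1035 → 9
= RGB(112, 86, 9)


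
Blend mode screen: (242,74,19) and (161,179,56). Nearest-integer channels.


Screen: C = 255 - (255-A)×(255-B)/255, rounded to nearest integer
R: 255 - (255-242)×(255-161)/255 = 255 - 1222/255 ≈ 255 - 4.792 = 250.208 → 250
G: 255 - (255-74)×(255-179)/255 = 255 - 13756/255 ≈ 255 - 53.945 = 201.055 → 201
B: 255 - (255-19)×(255-56)/255 = 255 - 46964/255 ≈ 255 - 184.173 = 70.827 → 71
= RGB(250, 201, 71)


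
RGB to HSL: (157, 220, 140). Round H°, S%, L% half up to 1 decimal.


Normalize: R'=157/255≈0.6157, G'=220/255≈0.8627, B'=140/255≈0.5490
Max=220/255, Min=140/255, Δ=Max-Min=80/255
L = (Max+Min)/2 = (220+140)/510 = 360/510 = 0.70588… → L = 70.6%
L > 0.5 → S = Δ/(2-Max-Min) = 80/(510-220-140) = 80/150 = 0.53333… → S = 53.3%
(the 1/255 factors cancel in S and H, so raw channel differences can be used)
Max is G' → H = 60 × ((B-R)/Δ + 2) = 60 × ((140-157)/80 + 2)
  -17/80 + 2 = -0.2125 + 2 = 1.7875
  H = 60 × 1.7875 = 107.25° → H = 107.3°
= HSL(107.3°, 53.3%, 70.6%)


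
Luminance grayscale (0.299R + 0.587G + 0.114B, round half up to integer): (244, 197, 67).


Gray = 0.299×R + 0.587×G + 0.114×B
Gray = 0.299×244 + 0.587×197 + 0.114×67
Gray = 72.956 + 115.639 + 7.638
Gray = 196.233 → round half up → 196
Gray = 196


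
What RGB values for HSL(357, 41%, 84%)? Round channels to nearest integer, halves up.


H=357°, S=0.41, L=0.84
C = (1-|2L-1|)×S = (1-|0.68|)×0.41 = 0.1312
H' = H/60 = 357/60 ≈ 5.9500; X = C×(1-|H' mod 2 - 1|) = 0.00656
m = L - C/2 = 0.84 - 0.0656 = 0.7744
Sector ⌊H'⌋ = 5 → (R',G',B') = (0.1312, 0.0, 0.00656)
RGB = ((R'+m)×255, (G'+m)×255, (B'+m)×255) = (230.928, 197.472, 199.1448)
Round half up → RGB(231, 197, 199)


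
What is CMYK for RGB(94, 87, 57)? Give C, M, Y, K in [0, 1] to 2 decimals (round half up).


R'=94/255≈0.3686, G'=87/255≈0.3412, B'=57/255≈0.2235
K = 1 - max(R',G',B') = 1 - 94/255 = 161/255 = 0.63137… → 0.63
(1-R'-K)/(1-K) simplifies to (max-R)/max with max = 94:
C = (94-94)/94 = 0/94 = 0 → 0.00
M = (94-87)/94 = 7/94 = 0.07446… → 0.07
Y = (94-57)/94 = 37/94 = 0.39361… → 0.39
= CMYK(0.00, 0.07, 0.39, 0.63)


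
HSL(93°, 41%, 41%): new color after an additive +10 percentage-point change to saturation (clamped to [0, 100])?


Original S = 41%
Adjustment = +10 percentage points
New S = 41 + (10) = 51
Clamp to [0, 100] → 51
= HSL(93°, 51%, 41%)


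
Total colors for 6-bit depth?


Colors = 2^bits = 2^6
= 64 colors


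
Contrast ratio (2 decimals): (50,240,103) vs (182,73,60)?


Linearize each sRGB channel c=v/255: c/12.92 if c ≤ 0.04045 else ((c+0.055)/1.055)^2.4
L = 0.2126×R_lin + 0.7152×G_lin + 0.0722×B_lin
Color 1 (50,240,103):
  R=50: 50/255≈0.1961 > 0.04045 → ((0.1961+0.055)/1.055)^2.4 ≈ 0.03190
  G=240: 240/255≈0.9412 > 0.04045 → ((0.9412+0.055)/1.055)^2.4 ≈ 0.87137
  B=103: 103/255≈0.4039 > 0.04045 → ((0.4039+0.055)/1.055)^2.4 ≈ 0.13563
  L1 = 0.2126×0.03190 + 0.7152×0.87137 + 0.0722×0.13563 ≈ 0.63978
Color 2 (182,73,60):
  R=182: 182/255≈0.7137 > 0.04045 → ((0.7137+0.055)/1.055)^2.4 ≈ 0.46778
  G=73: 73/255≈0.2863 > 0.04045 → ((0.2863+0.055)/1.055)^2.4 ≈ 0.06663
  B=60: 60/255≈0.2353 > 0.04045 → ((0.2353+0.055)/1.055)^2.4 ≈ 0.04519
  L2 = 0.2126×0.46778 + 0.7152×0.06663 + 0.0722×0.04519 ≈ 0.15036
Lighter = 0.63978, Darker = 0.15036
Ratio = (L_lighter + 0.05) / (L_darker + 0.05)
Ratio = (0.63978 + 0.05) / (0.15036 + 0.05) = 0.68978 / 0.20036 ≈ 3.4426
Ratio ≈ 3.44:1


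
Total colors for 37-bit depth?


Colors = 2^bits = 2^37
= 137,438,953,472 colors


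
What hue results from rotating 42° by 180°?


New hue = (H + rotation) mod 360
New hue = (42 + 180) mod 360
= 222 mod 360
= 222°


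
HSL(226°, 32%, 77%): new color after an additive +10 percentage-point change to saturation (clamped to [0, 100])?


Original S = 32%
Adjustment = +10 percentage points
New S = 32 + (10) = 42
Clamp to [0, 100] → 42
= HSL(226°, 42%, 77%)


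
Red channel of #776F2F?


Color: #776F2F
R = 77 = 119
G = 6F = 111
B = 2F = 47
Red = 119


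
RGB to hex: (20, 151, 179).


R = 20 → 14 (hex)
G = 151 → 97 (hex)
B = 179 → B3 (hex)
Hex = #1497B3


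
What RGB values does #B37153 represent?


B3 → 179 (R)
71 → 113 (G)
53 → 83 (B)
= RGB(179, 113, 83)


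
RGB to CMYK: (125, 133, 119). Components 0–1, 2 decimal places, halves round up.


R'=125/255≈0.4902, G'=133/255≈0.5216, B'=119/255≈0.4667
K = 1 - max(R',G',B') = 1 - 133/255 = 122/255 = 0.47843… → 0.48
(1-R'-K)/(1-K) simplifies to (max-R)/max with max = 133:
C = (133-125)/133 = 8/133 = 0.06015… → 0.06
M = (133-133)/133 = 0/133 = 0 → 0.00
Y = (133-119)/133 = 14/133 = 0.10526… → 0.11
= CMYK(0.06, 0.00, 0.11, 0.48)


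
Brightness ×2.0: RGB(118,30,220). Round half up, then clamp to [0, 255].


Multiply each channel by 2.0, round half up, clamp to [0, 255]
R: 118×2.0 = 236
G: 30×2.0 = 60
B: 220×2.0 = 440 → clamp → 255
= RGB(236, 60, 255)


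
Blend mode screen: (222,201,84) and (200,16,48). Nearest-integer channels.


Screen: C = 255 - (255-A)×(255-B)/255, rounded to nearest integer
R: 255 - (255-222)×(255-200)/255 = 255 - 1815/255 ≈ 255 - 7.118 = 247.882 → 248
G: 255 - (255-201)×(255-16)/255 = 255 - 12906/255 ≈ 255 - 50.612 = 204.388 → 204
B: 255 - (255-84)×(255-48)/255 = 255 - 35397/255 ≈ 255 - 138.812 = 116.188 → 116
= RGB(248, 204, 116)


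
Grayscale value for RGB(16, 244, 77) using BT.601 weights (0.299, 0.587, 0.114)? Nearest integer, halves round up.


Gray = 0.299×R + 0.587×G + 0.114×B
Gray = 0.299×16 + 0.587×244 + 0.114×77
Gray = 4.784 + 143.228 + 8.778
Gray = 156.790 → round half up → 157
Gray = 157


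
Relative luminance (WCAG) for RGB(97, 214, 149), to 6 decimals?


Linearize each channel (sRGB transfer function): c = v/255; c_lin = c/12.92 if c ≤ 0.04045, else ((c+0.055)/1.055)^2.4
  R: 97/255 ≈ 0.380392 > 0.04045 → ((0.380392+0.055)/1.055)^2.4 ≈ 0.119538
  G: 214/255 ≈ 0.839216 > 0.04045 → ((0.839216+0.055)/1.055)^2.4 ≈ 0.672443
  B: 149/255 ≈ 0.584314 > 0.04045 → ((0.584314+0.055)/1.055)^2.4 ≈ 0.300544
R_lin = 0.119538, G_lin = 0.672443, B_lin = 0.300544
L = 0.2126×R + 0.7152×G + 0.0722×B
L = 0.2126×0.119538 + 0.7152×0.672443 + 0.0722×0.300544
L ≈ 0.528044


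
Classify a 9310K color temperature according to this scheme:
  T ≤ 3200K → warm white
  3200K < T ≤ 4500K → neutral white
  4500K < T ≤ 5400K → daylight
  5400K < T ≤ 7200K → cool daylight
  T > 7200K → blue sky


Temperature: 9310K
9310K > 7200K → blue sky
Classification: blue sky


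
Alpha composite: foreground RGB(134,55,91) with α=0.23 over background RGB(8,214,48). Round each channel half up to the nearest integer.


C = α×F + (1-α)×B, with 1-α = 0.77
R: 0.23×134 + 0.77×8 = 30.82 + 6.16 = 36.98 → 37
G: 0.23×55 + 0.77×214 = 12.65 + 164.78 = 177.43 → 177
B: 0.23×91 + 0.77×48 = 20.93 + 36.96 = 57.89 → 58
= RGB(37, 177, 58)


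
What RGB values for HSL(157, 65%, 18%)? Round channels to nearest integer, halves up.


H=157°, S=0.65, L=0.18
C = (1-|2L-1|)×S = (1-|-0.64|)×0.65 = 0.234
H' = H/60 = 157/60 ≈ 2.6167; X = C×(1-|H' mod 2 - 1|) = 0.1443
m = L - C/2 = 0.18 - 0.117 = 0.063
Sector ⌊H'⌋ = 2 → (R',G',B') = (0.0, 0.234, 0.1443)
RGB = ((R'+m)×255, (G'+m)×255, (B'+m)×255) = (16.065, 75.735, 52.8615)
Round half up → RGB(16, 76, 53)


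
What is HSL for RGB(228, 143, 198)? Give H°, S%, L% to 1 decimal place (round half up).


Normalize: R'=228/255≈0.8941, G'=143/255≈0.5608, B'=198/255≈0.7765
Max=228/255, Min=143/255, Δ=Max-Min=85/255
L = (Max+Min)/2 = (228+143)/510 = 371/510 = 0.72745… → L = 72.7%
L > 0.5 → S = Δ/(2-Max-Min) = 85/(510-228-143) = 85/139 = 0.61151… → S = 61.2%
(the 1/255 factors cancel in S and H, so raw channel differences can be used)
Max is R' → H = 60 × (((G-B)/Δ) mod 6) = 60 × (((143-198)/85) mod 6)
  (-55)/85 = -0.6470…; negative, so add 6 → 5.3529…
  H = 60 × 5.3529… = 321.176…° → H = 321.2°
= HSL(321.2°, 61.2%, 72.7%)


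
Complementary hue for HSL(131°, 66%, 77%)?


Complement = opposite side of color wheel = hue + 180°
H' = (131 + 180) mod 360 = 311°
S and L unchanged.
= HSL(311°, 66%, 77%)


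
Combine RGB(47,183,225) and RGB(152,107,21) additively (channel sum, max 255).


Additive: each channel = min(255, C₁+C₂)
R: 47+152 = 199 → 199
G: 183+107 = 290 → 255
B: 225+21 = 246 → 246
= RGB(199, 255, 246)


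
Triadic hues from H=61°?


Triadic: equally spaced at 120° intervals
H1 = 61°
H2 = (61 + 120) mod 360 = 181°
H3 = (61 + 240) mod 360 = 301°
Triadic = 61°, 181°, 301°


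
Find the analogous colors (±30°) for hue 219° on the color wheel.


Base hue: 219°
Left analog: (219 - 30) mod 360 = 189°
Right analog: (219 + 30) mod 360 = 249°
Analogous hues = 189° and 249°


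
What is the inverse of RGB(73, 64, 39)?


Invert: (255-R, 255-G, 255-B)
R: 255-73 = 182
G: 255-64 = 191
B: 255-39 = 216
= RGB(182, 191, 216)


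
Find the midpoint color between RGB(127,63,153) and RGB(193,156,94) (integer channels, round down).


Midpoint: each channel = ⌊(C₁+C₂)/2⌋
R: ⌊(127+193)/2⌋ = 160
G: ⌊(63+156)/2⌋ = 109
B: ⌊(153+94)/2⌋ = 123
= RGB(160, 109, 123)


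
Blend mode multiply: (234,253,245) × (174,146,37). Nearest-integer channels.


Multiply: C = A×B/255, rounded to nearest integer
R: 234×174/255 = 40716/255 ≈ 159.671 → 160
G: 253×146/255 = 36938/255 ≈ 144.855 → 145
B: 245×37/255 = 9065/255 ≈ 35.549 → 36
= RGB(160, 145, 36)


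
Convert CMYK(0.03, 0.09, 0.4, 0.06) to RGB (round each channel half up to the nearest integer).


R = 255 × (1-C) × (1-K) = 255 × 0.97 × 0.94 = 232.509 → 233
G = 255 × (1-M) × (1-K) = 255 × 0.91 × 0.94 = 218.127 → 218
B = 255 × (1-Y) × (1-K) = 255 × 0.60 × 0.94 = 143.82 → 144
= RGB(233, 218, 144)


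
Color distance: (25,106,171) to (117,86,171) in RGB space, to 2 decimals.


d = √[(R₁-R₂)² + (G₁-G₂)² + (B₁-B₂)²]
d = √[(25-117)² + (106-86)² + (171-171)²]
d = √[8464 + 400 + 0]
d = √8864
d ≈ 94.15


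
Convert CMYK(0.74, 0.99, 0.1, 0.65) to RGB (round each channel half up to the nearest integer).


R = 255 × (1-C) × (1-K) = 255 × 0.26 × 0.35 = 23.205 → 23
G = 255 × (1-M) × (1-K) = 255 × 0.01 × 0.35 = 0.8925 → 1
B = 255 × (1-Y) × (1-K) = 255 × 0.90 × 0.35 = 80.325 → 80
= RGB(23, 1, 80)


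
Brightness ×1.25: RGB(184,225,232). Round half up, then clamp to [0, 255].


Multiply each channel by 1.25, round half up, clamp to [0, 255]
R: 184×1.25 = 230
G: 225×1.25 = 281.25 → round → 281 → clamp → 255
B: 232×1.25 = 290 → clamp → 255
= RGB(230, 255, 255)


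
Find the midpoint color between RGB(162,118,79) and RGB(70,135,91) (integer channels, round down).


Midpoint: each channel = ⌊(C₁+C₂)/2⌋
R: ⌊(162+70)/2⌋ = 116
G: ⌊(118+135)/2⌋ = 126
B: ⌊(79+91)/2⌋ = 85
= RGB(116, 126, 85)


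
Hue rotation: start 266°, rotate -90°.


New hue = (H + rotation) mod 360
New hue = (266 -90) mod 360
= 176 mod 360
= 176°


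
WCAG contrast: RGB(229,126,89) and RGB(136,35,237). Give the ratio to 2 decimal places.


Linearize each sRGB channel c=v/255: c/12.92 if c ≤ 0.04045 else ((c+0.055)/1.055)^2.4
L = 0.2126×R_lin + 0.7152×G_lin + 0.0722×B_lin
Color 1 (229,126,89):
  R=229: 229/255≈0.8980 > 0.04045 → ((0.8980+0.055)/1.055)^2.4 ≈ 0.78354
  G=126: 126/255≈0.4941 > 0.04045 → ((0.4941+0.055)/1.055)^2.4 ≈ 0.20864
  B=89: 89/255≈0.3490 > 0.04045 → ((0.3490+0.055)/1.055)^2.4 ≈ 0.09990
  L1 = 0.2126×0.78354 + 0.7152×0.20864 + 0.0722×0.09990 ≈ 0.32301
Color 2 (136,35,237):
  R=136: 136/255≈0.5333 > 0.04045 → ((0.5333+0.055)/1.055)^2.4 ≈ 0.24620
  G=35: 35/255≈0.1373 > 0.04045 → ((0.1373+0.055)/1.055)^2.4 ≈ 0.01681
  B=237: 237/255≈0.9294 > 0.04045 → ((0.9294+0.055)/1.055)^2.4 ≈ 0.84687
  L2 = 0.2126×0.24620 + 0.7152×0.01681 + 0.0722×0.84687 ≈ 0.12551
Lighter = 0.32301, Darker = 0.12551
Ratio = (L_lighter + 0.05) / (L_darker + 0.05)
Ratio = (0.32301 + 0.05) / (0.12551 + 0.05) = 0.37301 / 0.17551 ≈ 2.1253
Ratio ≈ 2.13:1


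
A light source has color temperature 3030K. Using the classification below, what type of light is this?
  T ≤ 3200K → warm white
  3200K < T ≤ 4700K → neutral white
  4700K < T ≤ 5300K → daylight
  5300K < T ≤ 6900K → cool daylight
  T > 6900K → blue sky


Temperature: 3030K
3030K ≤ 3200K → warm white
Classification: warm white


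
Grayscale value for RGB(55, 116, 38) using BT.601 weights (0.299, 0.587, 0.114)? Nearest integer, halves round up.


Gray = 0.299×R + 0.587×G + 0.114×B
Gray = 0.299×55 + 0.587×116 + 0.114×38
Gray = 16.445 + 68.092 + 4.332
Gray = 88.869 → round half up → 89
Gray = 89


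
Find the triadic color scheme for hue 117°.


Triadic: equally spaced at 120° intervals
H1 = 117°
H2 = (117 + 120) mod 360 = 237°
H3 = (117 + 240) mod 360 = 357°
Triadic = 117°, 237°, 357°


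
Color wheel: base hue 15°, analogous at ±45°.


Base hue: 15°
Left analog: (15 - 45) mod 360 = 330°
Right analog: (15 + 45) mod 360 = 60°
Analogous hues = 330° and 60°


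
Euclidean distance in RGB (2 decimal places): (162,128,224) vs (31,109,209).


d = √[(R₁-R₂)² + (G₁-G₂)² + (B₁-B₂)²]
d = √[(162-31)² + (128-109)² + (224-209)²]
d = √[17161 + 361 + 225]
d = √17747
d ≈ 133.22


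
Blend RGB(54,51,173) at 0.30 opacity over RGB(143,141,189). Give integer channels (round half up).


C = α×F + (1-α)×B, with 1-α = 0.70
R: 0.30×54 + 0.70×143 = 16.20 + 100.10 = 116.30 → 116
G: 0.30×51 + 0.70×141 = 15.30 + 98.70 = 114.00 → 114
B: 0.30×173 + 0.70×189 = 51.90 + 132.30 = 184.20 → 184
= RGB(116, 114, 184)


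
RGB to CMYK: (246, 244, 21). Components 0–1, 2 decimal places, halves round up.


R'=246/255≈0.9647, G'=244/255≈0.9569, B'=21/255≈0.0824
K = 1 - max(R',G',B') = 1 - 246/255 = 9/255 = 0.03529… → 0.04
(1-R'-K)/(1-K) simplifies to (max-R)/max with max = 246:
C = (246-246)/246 = 0/246 = 0 → 0.00
M = (246-244)/246 = 2/246 = 0.00813… → 0.01
Y = (246-21)/246 = 225/246 = 0.91463… → 0.91
= CMYK(0.00, 0.01, 0.91, 0.04)


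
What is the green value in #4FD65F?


Color: #4FD65F
R = 4F = 79
G = D6 = 214
B = 5F = 95
Green = 214


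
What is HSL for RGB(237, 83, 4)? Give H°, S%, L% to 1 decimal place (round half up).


Normalize: R'=237/255≈0.9294, G'=83/255≈0.3255, B'=4/255≈0.0157
Max=237/255, Min=4/255, Δ=Max-Min=233/255
L = (Max+Min)/2 = (237+4)/510 = 241/510 = 0.47254… → L = 47.3%
L ≤ 0.5 → S = Δ/(Max+Min) = 233/(237+4) = 233/241 = 0.96680… → S = 96.7%
(the 1/255 factors cancel in S and H, so raw channel differences can be used)
Max is R' → H = 60 × (((G-B)/Δ) mod 6) = 60 × (((83-4)/233) mod 6)
  79/233 = 0.3390…
  H = 60 × 0.3390… = 20.343…° → H = 20.3°
= HSL(20.3°, 96.7%, 47.3%)


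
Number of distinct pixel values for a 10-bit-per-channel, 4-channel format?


Total bits = 10 bits/channel × 4 channels = 40 bits
Distinct pixel values = 2^40
= 1,099,511,627,776 pixel values


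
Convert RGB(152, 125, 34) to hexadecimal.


R = 152 → 98 (hex)
G = 125 → 7D (hex)
B = 34 → 22 (hex)
Hex = #987D22


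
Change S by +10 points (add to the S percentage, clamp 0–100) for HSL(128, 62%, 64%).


Original S = 62%
Adjustment = +10 percentage points
New S = 62 + (10) = 72
Clamp to [0, 100] → 72
= HSL(128°, 72%, 64%)


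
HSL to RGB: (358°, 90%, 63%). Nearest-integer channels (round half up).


H=358°, S=0.90, L=0.63
C = (1-|2L-1|)×S = (1-|0.26|)×0.90 = 0.666
H' = H/60 = 358/60 ≈ 5.9667; X = C×(1-|H' mod 2 - 1|) = 0.0222
m = L - C/2 = 0.63 - 0.333 = 0.297
Sector ⌊H'⌋ = 5 → (R',G',B') = (0.666, 0.0, 0.0222)
RGB = ((R'+m)×255, (G'+m)×255, (B'+m)×255) = (245.565, 75.735, 81.396)
Round half up → RGB(246, 76, 81)


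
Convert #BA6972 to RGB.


BA → 186 (R)
69 → 105 (G)
72 → 114 (B)
= RGB(186, 105, 114)


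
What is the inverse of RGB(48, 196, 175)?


Invert: (255-R, 255-G, 255-B)
R: 255-48 = 207
G: 255-196 = 59
B: 255-175 = 80
= RGB(207, 59, 80)


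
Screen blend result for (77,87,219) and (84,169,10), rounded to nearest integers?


Screen: C = 255 - (255-A)×(255-B)/255, rounded to nearest integer
R: 255 - (255-77)×(255-84)/255 = 255 - 30438/255 ≈ 255 - 119.365 = 135.635 → 136
G: 255 - (255-87)×(255-169)/255 = 255 - 14448/255 ≈ 255 - 56.659 = 198.341 → 198
B: 255 - (255-219)×(255-10)/255 = 255 - 8820/255 ≈ 255 - 34.588 = 220.412 → 220
= RGB(136, 198, 220)


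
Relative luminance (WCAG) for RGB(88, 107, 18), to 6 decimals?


Linearize each channel (sRGB transfer function): c = v/255; c_lin = c/12.92 if c ≤ 0.04045, else ((c+0.055)/1.055)^2.4
  R: 88/255 ≈ 0.345098 > 0.04045 → ((0.345098+0.055)/1.055)^2.4 ≈ 0.097587
  G: 107/255 ≈ 0.419608 > 0.04045 → ((0.419608+0.055)/1.055)^2.4 ≈ 0.147027
  B: 18/255 ≈ 0.070588 > 0.04045 → ((0.070588+0.055)/1.055)^2.4 ≈ 0.006049
R_lin = 0.097587, G_lin = 0.147027, B_lin = 0.006049
L = 0.2126×R + 0.7152×G + 0.0722×B
L = 0.2126×0.097587 + 0.7152×0.147027 + 0.0722×0.006049
L ≈ 0.126338


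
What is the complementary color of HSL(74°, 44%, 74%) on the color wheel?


Complement = opposite side of color wheel = hue + 180°
H' = (74 + 180) mod 360 = 254°
S and L unchanged.
= HSL(254°, 44%, 74%)


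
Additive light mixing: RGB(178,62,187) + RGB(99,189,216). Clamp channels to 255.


Additive: each channel = min(255, C₁+C₂)
R: 178+99 = 277 → 255
G: 62+189 = 251 → 251
B: 187+216 = 403 → 255
= RGB(255, 251, 255)


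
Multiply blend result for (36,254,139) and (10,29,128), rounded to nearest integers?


Multiply: C = A×B/255, rounded to nearest integer
R: 36×10/255 = 360/255 ≈ 1.412 → 1
G: 254×29/255 = 7366/255 ≈ 28.886 → 29
B: 139×128/255 = 17792/255 ≈ 69.773 → 70
= RGB(1, 29, 70)


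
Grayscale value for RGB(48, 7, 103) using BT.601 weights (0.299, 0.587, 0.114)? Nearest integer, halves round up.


Gray = 0.299×R + 0.587×G + 0.114×B
Gray = 0.299×48 + 0.587×7 + 0.114×103
Gray = 14.352 + 4.109 + 11.742
Gray = 30.203 → round half up → 30
Gray = 30


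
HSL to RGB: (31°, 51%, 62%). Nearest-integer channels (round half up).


H=31°, S=0.51, L=0.62
C = (1-|2L-1|)×S = (1-|0.24|)×0.51 = 0.3876
H' = H/60 = 31/60 ≈ 0.5167; X = C×(1-|H' mod 2 - 1|) = 0.20026
m = L - C/2 = 0.62 - 0.1938 = 0.4262
Sector ⌊H'⌋ = 0 → (R',G',B') = (0.3876, 0.20026, 0.0)
RGB = ((R'+m)×255, (G'+m)×255, (B'+m)×255) = (207.519, 159.7473, 108.681)
Round half up → RGB(208, 160, 109)


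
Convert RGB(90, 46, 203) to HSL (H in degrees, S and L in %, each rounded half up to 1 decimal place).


Normalize: R'=90/255≈0.3529, G'=46/255≈0.1804, B'=203/255≈0.7961
Max=203/255, Min=46/255, Δ=Max-Min=157/255
L = (Max+Min)/2 = (203+46)/510 = 249/510 = 0.48823… → L = 48.8%
L ≤ 0.5 → S = Δ/(Max+Min) = 157/(203+46) = 157/249 = 0.63052… → S = 63.1%
(the 1/255 factors cancel in S and H, so raw channel differences can be used)
Max is B' → H = 60 × ((R-G)/Δ + 4) = 60 × ((90-46)/157 + 4)
  44/157 + 4 = 0.2802… + 4 = 4.2802…
  H = 60 × 4.2802… = 256.815…° → H = 256.8°
= HSL(256.8°, 63.1%, 48.8%)


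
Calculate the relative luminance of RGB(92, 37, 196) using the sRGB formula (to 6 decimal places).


Linearize each channel (sRGB transfer function): c = v/255; c_lin = c/12.92 if c ≤ 0.04045, else ((c+0.055)/1.055)^2.4
  R: 92/255 ≈ 0.360784 > 0.04045 → ((0.360784+0.055)/1.055)^2.4 ≈ 0.107023
  G: 37/255 ≈ 0.145098 > 0.04045 → ((0.145098+0.055)/1.055)^2.4 ≈ 0.018500
  B: 196/255 ≈ 0.768627 > 0.04045 → ((0.768627+0.055)/1.055)^2.4 ≈ 0.552011
R_lin = 0.107023, G_lin = 0.018500, B_lin = 0.552011
L = 0.2126×R + 0.7152×G + 0.0722×B
L = 0.2126×0.107023 + 0.7152×0.018500 + 0.0722×0.552011
L ≈ 0.075840


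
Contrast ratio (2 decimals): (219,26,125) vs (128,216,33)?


Linearize each sRGB channel c=v/255: c/12.92 if c ≤ 0.04045 else ((c+0.055)/1.055)^2.4
L = 0.2126×R_lin + 0.7152×G_lin + 0.0722×B_lin
Color 1 (219,26,125):
  R=219: 219/255≈0.8588 > 0.04045 → ((0.8588+0.055)/1.055)^2.4 ≈ 0.70838
  G=26: 26/255≈0.1020 > 0.04045 → ((0.1020+0.055)/1.055)^2.4 ≈ 0.01033
  B=125: 125/255≈0.4902 > 0.04045 → ((0.4902+0.055)/1.055)^2.4 ≈ 0.20508
  L1 = 0.2126×0.70838 + 0.7152×0.01033 + 0.0722×0.20508 ≈ 0.17280
Color 2 (128,216,33):
  R=128: 128/255≈0.5020 > 0.04045 → ((0.5020+0.055)/1.055)^2.4 ≈ 0.21586
  G=216: 216/255≈0.8471 > 0.04045 → ((0.8471+0.055)/1.055)^2.4 ≈ 0.68669
  B=33: 33/255≈0.1294 > 0.04045 → ((0.1294+0.055)/1.055)^2.4 ≈ 0.01521
  L2 = 0.2126×0.21586 + 0.7152×0.68669 + 0.0722×0.01521 ≈ 0.53811
Lighter = 0.53811, Darker = 0.17280
Ratio = (L_lighter + 0.05) / (L_darker + 0.05)
Ratio = (0.53811 + 0.05) / (0.17280 + 0.05) = 0.58811 / 0.22280 ≈ 2.6397
Ratio ≈ 2.64:1


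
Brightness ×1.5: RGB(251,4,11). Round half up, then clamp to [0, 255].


Multiply each channel by 1.5, round half up, clamp to [0, 255]
R: 251×1.5 = 376.5 → round → 377 → clamp → 255
G: 4×1.5 = 6
B: 11×1.5 = 16.5 → round → 17
= RGB(255, 6, 17)


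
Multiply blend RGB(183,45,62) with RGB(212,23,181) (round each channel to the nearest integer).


Multiply: C = A×B/255, rounded to nearest integer
R: 183×212/255 = 38796/255 ≈ 152.141 → 152
G: 45×23/255 = 1035/255 ≈ 4.059 → 4
B: 62×181/255 = 11222/255 ≈ 44.008 → 44
= RGB(152, 4, 44)


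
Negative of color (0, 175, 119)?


Invert: (255-R, 255-G, 255-B)
R: 255-0 = 255
G: 255-175 = 80
B: 255-119 = 136
= RGB(255, 80, 136)


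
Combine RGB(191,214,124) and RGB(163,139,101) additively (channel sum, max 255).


Additive: each channel = min(255, C₁+C₂)
R: 191+163 = 354 → 255
G: 214+139 = 353 → 255
B: 124+101 = 225 → 225
= RGB(255, 255, 225)


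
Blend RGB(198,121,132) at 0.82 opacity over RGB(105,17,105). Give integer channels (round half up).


C = α×F + (1-α)×B, with 1-α = 0.18
R: 0.82×198 + 0.18×105 = 162.36 + 18.90 = 181.26 → 181
G: 0.82×121 + 0.18×17 = 99.22 + 3.06 = 102.28 → 102
B: 0.82×132 + 0.18×105 = 108.24 + 18.90 = 127.14 → 127
= RGB(181, 102, 127)


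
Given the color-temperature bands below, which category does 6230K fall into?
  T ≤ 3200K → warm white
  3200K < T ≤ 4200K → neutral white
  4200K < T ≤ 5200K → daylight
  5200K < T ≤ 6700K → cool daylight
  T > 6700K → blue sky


Temperature: 6230K
5200K < 6230K ≤ 6700K → cool daylight
Classification: cool daylight


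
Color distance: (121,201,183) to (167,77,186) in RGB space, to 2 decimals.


d = √[(R₁-R₂)² + (G₁-G₂)² + (B₁-B₂)²]
d = √[(121-167)² + (201-77)² + (183-186)²]
d = √[2116 + 15376 + 9]
d = √17501
d ≈ 132.29


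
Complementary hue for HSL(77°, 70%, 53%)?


Complement = opposite side of color wheel = hue + 180°
H' = (77 + 180) mod 360 = 257°
S and L unchanged.
= HSL(257°, 70%, 53%)


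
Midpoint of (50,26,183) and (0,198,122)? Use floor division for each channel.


Midpoint: each channel = ⌊(C₁+C₂)/2⌋
R: ⌊(50+0)/2⌋ = 25
G: ⌊(26+198)/2⌋ = 112
B: ⌊(183+122)/2⌋ = 152
= RGB(25, 112, 152)


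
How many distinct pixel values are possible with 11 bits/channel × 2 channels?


Total bits = 11 bits/channel × 2 channels = 22 bits
Distinct pixel values = 2^22
= 4,194,304 pixel values


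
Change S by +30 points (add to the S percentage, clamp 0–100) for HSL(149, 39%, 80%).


Original S = 39%
Adjustment = +30 percentage points
New S = 39 + (30) = 69
Clamp to [0, 100] → 69
= HSL(149°, 69%, 80%)


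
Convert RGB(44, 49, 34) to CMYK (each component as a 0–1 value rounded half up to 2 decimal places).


R'=44/255≈0.1725, G'=49/255≈0.1922, B'=34/255≈0.1333
K = 1 - max(R',G',B') = 1 - 49/255 = 206/255 = 0.80784… → 0.81
(1-R'-K)/(1-K) simplifies to (max-R)/max with max = 49:
C = (49-44)/49 = 5/49 = 0.10204… → 0.10
M = (49-49)/49 = 0/49 = 0 → 0.00
Y = (49-34)/49 = 15/49 = 0.30612… → 0.31
= CMYK(0.10, 0.00, 0.31, 0.81)


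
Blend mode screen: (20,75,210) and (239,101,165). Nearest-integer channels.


Screen: C = 255 - (255-A)×(255-B)/255, rounded to nearest integer
R: 255 - (255-20)×(255-239)/255 = 255 - 3760/255 ≈ 255 - 14.745 = 240.255 → 240
G: 255 - (255-75)×(255-101)/255 = 255 - 27720/255 ≈ 255 - 108.706 = 146.294 → 146
B: 255 - (255-210)×(255-165)/255 = 255 - 4050/255 ≈ 255 - 15.882 = 239.118 → 239
= RGB(240, 146, 239)


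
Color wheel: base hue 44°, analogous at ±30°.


Base hue: 44°
Left analog: (44 - 30) mod 360 = 14°
Right analog: (44 + 30) mod 360 = 74°
Analogous hues = 14° and 74°


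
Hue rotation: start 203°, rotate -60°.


New hue = (H + rotation) mod 360
New hue = (203 -60) mod 360
= 143 mod 360
= 143°


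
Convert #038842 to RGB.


03 → 3 (R)
88 → 136 (G)
42 → 66 (B)
= RGB(3, 136, 66)


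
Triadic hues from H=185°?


Triadic: equally spaced at 120° intervals
H1 = 185°
H2 = (185 + 120) mod 360 = 305°
H3 = (185 + 240) mod 360 = 65°
Triadic = 185°, 305°, 65°


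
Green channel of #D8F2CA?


Color: #D8F2CA
R = D8 = 216
G = F2 = 242
B = CA = 202
Green = 242


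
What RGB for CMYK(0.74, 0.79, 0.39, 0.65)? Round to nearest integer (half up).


R = 255 × (1-C) × (1-K) = 255 × 0.26 × 0.35 = 23.205 → 23
G = 255 × (1-M) × (1-K) = 255 × 0.21 × 0.35 = 18.7425 → 19
B = 255 × (1-Y) × (1-K) = 255 × 0.61 × 0.35 = 54.4425 → 54
= RGB(23, 19, 54)


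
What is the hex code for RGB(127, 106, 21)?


R = 127 → 7F (hex)
G = 106 → 6A (hex)
B = 21 → 15 (hex)
Hex = #7F6A15


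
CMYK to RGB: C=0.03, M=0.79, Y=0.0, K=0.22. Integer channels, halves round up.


R = 255 × (1-C) × (1-K) = 255 × 0.97 × 0.78 = 192.933 → 193
G = 255 × (1-M) × (1-K) = 255 × 0.21 × 0.78 = 41.769 → 42
B = 255 × (1-Y) × (1-K) = 255 × 1.00 × 0.78 = 198.9 → 199
= RGB(193, 42, 199)


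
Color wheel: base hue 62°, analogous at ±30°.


Base hue: 62°
Left analog: (62 - 30) mod 360 = 32°
Right analog: (62 + 30) mod 360 = 92°
Analogous hues = 32° and 92°


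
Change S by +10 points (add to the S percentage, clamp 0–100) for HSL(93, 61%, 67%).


Original S = 61%
Adjustment = +10 percentage points
New S = 61 + (10) = 71
Clamp to [0, 100] → 71
= HSL(93°, 71%, 67%)


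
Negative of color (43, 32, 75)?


Invert: (255-R, 255-G, 255-B)
R: 255-43 = 212
G: 255-32 = 223
B: 255-75 = 180
= RGB(212, 223, 180)


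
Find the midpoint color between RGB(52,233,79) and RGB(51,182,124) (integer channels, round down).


Midpoint: each channel = ⌊(C₁+C₂)/2⌋
R: ⌊(52+51)/2⌋ = 51
G: ⌊(233+182)/2⌋ = 207
B: ⌊(79+124)/2⌋ = 101
= RGB(51, 207, 101)


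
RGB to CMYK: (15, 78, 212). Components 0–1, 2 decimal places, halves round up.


R'=15/255≈0.0588, G'=78/255≈0.3059, B'=212/255≈0.8314
K = 1 - max(R',G',B') = 1 - 212/255 = 43/255 = 0.16862… → 0.17
(1-R'-K)/(1-K) simplifies to (max-R)/max with max = 212:
C = (212-15)/212 = 197/212 = 0.92924… → 0.93
M = (212-78)/212 = 134/212 = 0.63207… → 0.63
Y = (212-212)/212 = 0/212 = 0 → 0.00
= CMYK(0.93, 0.63, 0.00, 0.17)


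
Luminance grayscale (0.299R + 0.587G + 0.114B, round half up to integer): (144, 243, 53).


Gray = 0.299×R + 0.587×G + 0.114×B
Gray = 0.299×144 + 0.587×243 + 0.114×53
Gray = 43.056 + 142.641 + 6.042
Gray = 191.739 → round half up → 192
Gray = 192


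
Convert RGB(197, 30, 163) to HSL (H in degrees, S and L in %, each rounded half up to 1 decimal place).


Normalize: R'=197/255≈0.7725, G'=30/255≈0.1176, B'=163/255≈0.6392
Max=197/255, Min=30/255, Δ=Max-Min=167/255
L = (Max+Min)/2 = (197+30)/510 = 227/510 = 0.44509… → L = 44.5%
L ≤ 0.5 → S = Δ/(Max+Min) = 167/(197+30) = 167/227 = 0.73568… → S = 73.6%
(the 1/255 factors cancel in S and H, so raw channel differences can be used)
Max is R' → H = 60 × (((G-B)/Δ) mod 6) = 60 × (((30-163)/167) mod 6)
  (-133)/167 = -0.7964…; negative, so add 6 → 5.2035…
  H = 60 × 5.2035… = 312.215…° → H = 312.2°
= HSL(312.2°, 73.6%, 44.5%)


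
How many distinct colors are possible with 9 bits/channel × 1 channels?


Total bits = 9 bits/channel × 1 channels = 9 bits
Distinct colors = 2^9
= 512 colors


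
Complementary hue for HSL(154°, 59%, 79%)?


Complement = opposite side of color wheel = hue + 180°
H' = (154 + 180) mod 360 = 334°
S and L unchanged.
= HSL(334°, 59%, 79%)


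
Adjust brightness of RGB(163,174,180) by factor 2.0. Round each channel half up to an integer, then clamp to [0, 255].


Multiply each channel by 2.0, round half up, clamp to [0, 255]
R: 163×2.0 = 326 → clamp → 255
G: 174×2.0 = 348 → clamp → 255
B: 180×2.0 = 360 → clamp → 255
= RGB(255, 255, 255)


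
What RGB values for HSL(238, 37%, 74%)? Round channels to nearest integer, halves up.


H=238°, S=0.37, L=0.74
C = (1-|2L-1|)×S = (1-|0.48|)×0.37 = 0.1924
H' = H/60 = 238/60 ≈ 3.9667; X = C×(1-|H' mod 2 - 1|) ≈ 0.0064
m = L - C/2 = 0.74 - 0.0962 = 0.6438
Sector ⌊H'⌋ = 3 → (R',G',B') = (0.0, ≈0.0064, 0.1924)
RGB = ((R'+m)×255, (G'+m)×255, (B'+m)×255) = (164.169, 165.8044, 213.231)
Round half up → RGB(164, 166, 213)


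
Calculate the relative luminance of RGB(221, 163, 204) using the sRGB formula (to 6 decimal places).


Linearize each channel (sRGB transfer function): c = v/255; c_lin = c/12.92 if c ≤ 0.04045, else ((c+0.055)/1.055)^2.4
  R: 221/255 ≈ 0.866667 > 0.04045 → ((0.866667+0.055)/1.055)^2.4 ≈ 0.723055
  G: 163/255 ≈ 0.639216 > 0.04045 → ((0.639216+0.055)/1.055)^2.4 ≈ 0.366253
  B: 204/255 ≈ 0.800000 > 0.04045 → ((0.800000+0.055)/1.055)^2.4 ≈ 0.603827
R_lin = 0.723055, G_lin = 0.366253, B_lin = 0.603827
L = 0.2126×R + 0.7152×G + 0.0722×B
L = 0.2126×0.723055 + 0.7152×0.366253 + 0.0722×0.603827
L ≈ 0.459262


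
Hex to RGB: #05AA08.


05 → 5 (R)
AA → 170 (G)
08 → 8 (B)
= RGB(5, 170, 8)


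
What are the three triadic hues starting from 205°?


Triadic: equally spaced at 120° intervals
H1 = 205°
H2 = (205 + 120) mod 360 = 325°
H3 = (205 + 240) mod 360 = 85°
Triadic = 205°, 325°, 85°


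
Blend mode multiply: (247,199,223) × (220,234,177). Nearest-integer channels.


Multiply: C = A×B/255, rounded to nearest integer
R: 247×220/255 = 54340/255 ≈ 213.098 → 213
G: 199×234/255 = 46566/255 ≈ 182.612 → 183
B: 223×177/255 = 39471/255 ≈ 154.788 → 155
= RGB(213, 183, 155)


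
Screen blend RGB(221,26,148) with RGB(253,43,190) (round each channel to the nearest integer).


Screen: C = 255 - (255-A)×(255-B)/255, rounded to nearest integer
R: 255 - (255-221)×(255-253)/255 = 255 - 68/255 ≈ 255 - 0.267 = 254.733 → 255
G: 255 - (255-26)×(255-43)/255 = 255 - 48548/255 ≈ 255 - 190.384 = 64.616 → 65
B: 255 - (255-148)×(255-190)/255 = 255 - 6955/255 ≈ 255 - 27.275 = 227.725 → 228
= RGB(255, 65, 228)


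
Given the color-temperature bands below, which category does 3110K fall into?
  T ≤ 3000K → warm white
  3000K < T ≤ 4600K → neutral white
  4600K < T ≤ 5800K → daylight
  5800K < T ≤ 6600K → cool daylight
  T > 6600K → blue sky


Temperature: 3110K
3000K < 3110K ≤ 4600K → neutral white
Classification: neutral white


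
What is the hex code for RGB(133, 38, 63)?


R = 133 → 85 (hex)
G = 38 → 26 (hex)
B = 63 → 3F (hex)
Hex = #85263F


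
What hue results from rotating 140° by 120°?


New hue = (H + rotation) mod 360
New hue = (140 + 120) mod 360
= 260 mod 360
= 260°


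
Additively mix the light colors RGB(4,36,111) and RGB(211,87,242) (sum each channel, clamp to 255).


Additive: each channel = min(255, C₁+C₂)
R: 4+211 = 215 → 215
G: 36+87 = 123 → 123
B: 111+242 = 353 → 255
= RGB(215, 123, 255)


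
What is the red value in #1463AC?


Color: #1463AC
R = 14 = 20
G = 63 = 99
B = AC = 172
Red = 20


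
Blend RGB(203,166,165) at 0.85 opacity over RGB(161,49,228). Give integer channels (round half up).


C = α×F + (1-α)×B, with 1-α = 0.15
R: 0.85×203 + 0.15×161 = 172.55 + 24.15 = 196.70 → 197
G: 0.85×166 + 0.15×49 = 141.10 + 7.35 = 148.45 → 148
B: 0.85×165 + 0.15×228 = 140.25 + 34.20 = 174.45 → 174
= RGB(197, 148, 174)


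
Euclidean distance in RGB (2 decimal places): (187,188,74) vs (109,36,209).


d = √[(R₁-R₂)² + (G₁-G₂)² + (B₁-B₂)²]
d = √[(187-109)² + (188-36)² + (74-209)²]
d = √[6084 + 23104 + 18225]
d = √47413
d ≈ 217.75


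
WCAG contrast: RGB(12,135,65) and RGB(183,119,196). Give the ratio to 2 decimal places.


Linearize each sRGB channel c=v/255: c/12.92 if c ≤ 0.04045 else ((c+0.055)/1.055)^2.4
L = 0.2126×R_lin + 0.7152×G_lin + 0.0722×B_lin
Color 1 (12,135,65):
  R=12: 12/255≈0.0471 > 0.04045 → ((0.0471+0.055)/1.055)^2.4 ≈ 0.00368
  G=135: 135/255≈0.5294 > 0.04045 → ((0.5294+0.055)/1.055)^2.4 ≈ 0.24228
  B=65: 65/255≈0.2549 > 0.04045 → ((0.2549+0.055)/1.055)^2.4 ≈ 0.05286
  L1 = 0.2126×0.00368 + 0.7152×0.24228 + 0.0722×0.05286 ≈ 0.17788
Color 2 (183,119,196):
  R=183: 183/255≈0.7176 > 0.04045 → ((0.7176+0.055)/1.055)^2.4 ≈ 0.47353
  G=119: 119/255≈0.4667 > 0.04045 → ((0.4667+0.055)/1.055)^2.4 ≈ 0.18447
  B=196: 196/255≈0.7686 > 0.04045 → ((0.7686+0.055)/1.055)^2.4 ≈ 0.55201
  L2 = 0.2126×0.47353 + 0.7152×0.18447 + 0.0722×0.55201 ≈ 0.27246
Lighter = 0.27246, Darker = 0.17788
Ratio = (L_lighter + 0.05) / (L_darker + 0.05)
Ratio = (0.27246 + 0.05) / (0.17788 + 0.05) = 0.32246 / 0.22788 ≈ 1.4151
Ratio ≈ 1.42:1


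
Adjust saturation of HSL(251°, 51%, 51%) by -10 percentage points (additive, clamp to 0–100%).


Original S = 51%
Adjustment = -10 percentage points
New S = 51 + (-10) = 41
Clamp to [0, 100] → 41
= HSL(251°, 41%, 51%)


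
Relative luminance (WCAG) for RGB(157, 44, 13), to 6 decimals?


Linearize each channel (sRGB transfer function): c = v/255; c_lin = c/12.92 if c ≤ 0.04045, else ((c+0.055)/1.055)^2.4
  R: 157/255 ≈ 0.615686 > 0.04045 → ((0.615686+0.055)/1.055)^2.4 ≈ 0.337164
  G: 44/255 ≈ 0.172549 > 0.04045 → ((0.172549+0.055)/1.055)^2.4 ≈ 0.025187
  B: 13/255 ≈ 0.050980 > 0.04045 → ((0.050980+0.055)/1.055)^2.4 ≈ 0.004025
R_lin = 0.337164, G_lin = 0.025187, B_lin = 0.004025
L = 0.2126×R + 0.7152×G + 0.0722×B
L = 0.2126×0.337164 + 0.7152×0.025187 + 0.0722×0.004025
L ≈ 0.089985


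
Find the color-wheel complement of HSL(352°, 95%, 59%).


Complement = opposite side of color wheel = hue + 180°
H' = (352 + 180) mod 360 = 172°
S and L unchanged.
= HSL(172°, 95%, 59%)


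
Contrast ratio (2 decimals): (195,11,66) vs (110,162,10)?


Linearize each sRGB channel c=v/255: c/12.92 if c ≤ 0.04045 else ((c+0.055)/1.055)^2.4
L = 0.2126×R_lin + 0.7152×G_lin + 0.0722×B_lin
Color 1 (195,11,66):
  R=195: 195/255≈0.7647 > 0.04045 → ((0.7647+0.055)/1.055)^2.4 ≈ 0.54572
  G=11: 11/255≈0.0431 > 0.04045 → ((0.0431+0.055)/1.055)^2.4 ≈ 0.00335
  B=66: 66/255≈0.2588 > 0.04045 → ((0.2588+0.055)/1.055)^2.4 ≈ 0.05448
  L1 = 0.2126×0.54572 + 0.7152×0.00335 + 0.0722×0.05448 ≈ 0.12235
Color 2 (110,162,10):
  R=110: 110/255≈0.4314 > 0.04045 → ((0.4314+0.055)/1.055)^2.4 ≈ 0.15593
  G=162: 162/255≈0.6353 > 0.04045 → ((0.6353+0.055)/1.055)^2.4 ≈ 0.36131
  B=10: 10/255≈0.0392 ≤ 0.04045 → 0.0392/12.92 ≈ 0.00304
  L2 = 0.2126×0.15593 + 0.7152×0.36131 + 0.0722×0.00304 ≈ 0.29178
Lighter = 0.29178, Darker = 0.12235
Ratio = (L_lighter + 0.05) / (L_darker + 0.05)
Ratio = (0.29178 + 0.05) / (0.12235 + 0.05) = 0.34178 / 0.17235 ≈ 1.9831
Ratio ≈ 1.98:1


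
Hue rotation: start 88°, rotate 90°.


New hue = (H + rotation) mod 360
New hue = (88 + 90) mod 360
= 178 mod 360
= 178°


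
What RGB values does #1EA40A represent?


1E → 30 (R)
A4 → 164 (G)
0A → 10 (B)
= RGB(30, 164, 10)
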